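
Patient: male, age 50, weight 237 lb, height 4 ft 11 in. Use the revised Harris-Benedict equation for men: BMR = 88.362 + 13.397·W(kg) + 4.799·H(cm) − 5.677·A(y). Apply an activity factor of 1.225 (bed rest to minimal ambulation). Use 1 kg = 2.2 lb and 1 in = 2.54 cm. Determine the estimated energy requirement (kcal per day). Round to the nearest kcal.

2409 kcal per day

Convert to metric: weight = 237 ÷ 2.2 = 107.7273 kg; height = (4×12 + 11) × 2.54 = 59 × 2.54 = 149.86 cm.
Harris-Benedict: BMR = 88.362 + 13.397(107.7273) + 4.799(149.86) − 5.677(50) = 1966.9124 kcal/day.
TEE = BMR × activity factor = 1966.9124 × 1.225 = 2409.4677 kcal/day.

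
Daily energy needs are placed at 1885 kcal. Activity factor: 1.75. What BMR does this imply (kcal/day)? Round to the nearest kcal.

BMR = TEE ÷ activity factor = 1885 ÷ 1.75 = 1077.1429 kcal/day.

1077 kcal/day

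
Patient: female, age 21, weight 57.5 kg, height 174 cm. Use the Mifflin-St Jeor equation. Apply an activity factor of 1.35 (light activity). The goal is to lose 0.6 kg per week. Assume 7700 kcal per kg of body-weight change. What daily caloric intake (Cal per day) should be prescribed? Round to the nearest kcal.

1225 Cal per day

Mifflin-St Jeor (female): BMR = 10(57.5) + 6.25(174) − 5(21) − 161 = 575 + 1087.5 − 105 − 161 = 1396.5 kcal/day.
TEE = 1396.5 × 1.35 = 1885.275 kcal/day.
Required daily deficit = 0.6 × 7700 ÷ 7 = 660 kcal/day.
Target intake = 1885.275 − 660 = 1225.275 kcal/day.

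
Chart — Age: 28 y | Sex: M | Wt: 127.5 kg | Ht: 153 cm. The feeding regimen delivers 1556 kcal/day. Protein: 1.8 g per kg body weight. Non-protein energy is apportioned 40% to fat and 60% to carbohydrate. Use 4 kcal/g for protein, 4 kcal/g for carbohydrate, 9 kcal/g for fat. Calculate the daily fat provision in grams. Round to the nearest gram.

28 g/day

Protein = 1.8 × 127.5 = 229.5 g → 229.5 × 4 = 918 kcal.
Non-protein calories = 1556 − 918 = 638 kcal.
Fat: 40% × 638 = 255.2 kcal; carbohydrate: 382.8 kcal.
Fat: 255.2 kcal ÷ 9 kcal/g = 28.3556 g.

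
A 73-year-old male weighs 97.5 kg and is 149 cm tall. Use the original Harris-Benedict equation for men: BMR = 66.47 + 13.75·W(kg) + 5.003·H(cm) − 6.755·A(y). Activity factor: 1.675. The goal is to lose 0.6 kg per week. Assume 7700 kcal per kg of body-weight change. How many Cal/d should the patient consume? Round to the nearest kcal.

Harris-Benedict: BMR = 66.47 + 13.75(97.5) + 5.003(149) − 6.755(73) = 1659.427 kcal/day.
TEE = 1659.427 × 1.675 = 2779.5402 kcal/day.
Required daily deficit = 0.6 × 7700 ÷ 7 = 660 kcal/day.
Target intake = 2779.5402 − 660 = 2119.5402 kcal/day.

2120 Cal/d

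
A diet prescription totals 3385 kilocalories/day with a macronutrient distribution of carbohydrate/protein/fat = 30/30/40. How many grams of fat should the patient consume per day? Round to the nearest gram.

150 g/day

Fat energy = 40% × 3385 = 1354 kcal.
At 9 kcal/g: 1354 ÷ 9 = 150.4444 g.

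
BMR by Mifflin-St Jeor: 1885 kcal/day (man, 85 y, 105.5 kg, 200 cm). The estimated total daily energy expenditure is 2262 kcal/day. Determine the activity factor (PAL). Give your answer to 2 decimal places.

1.20

Activity factor = TEE ÷ BMR = 2262 ÷ 1885 = 1.2.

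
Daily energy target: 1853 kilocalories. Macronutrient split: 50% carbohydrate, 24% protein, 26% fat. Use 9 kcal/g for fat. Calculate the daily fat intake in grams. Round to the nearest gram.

54 g/day

Fat energy = 26% × 1853 = 481.78 kcal.
At 9 kcal/g: 481.78 ÷ 9 = 53.5311 g.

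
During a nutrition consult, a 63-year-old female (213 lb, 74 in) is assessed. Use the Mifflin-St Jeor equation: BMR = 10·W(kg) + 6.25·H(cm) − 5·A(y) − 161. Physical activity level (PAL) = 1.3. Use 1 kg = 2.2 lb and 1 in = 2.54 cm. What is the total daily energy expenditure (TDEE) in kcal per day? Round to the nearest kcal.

2167 kcal per day

Convert to metric: weight = 213 ÷ 2.2 = 96.8182 kg; height = 74 × 2.54 = 187.96 cm.
Mifflin-St Jeor (female): BMR = 10(96.8182) + 6.25(187.96) − 5(63) − 161 = 968.1818 + 1174.75 − 315 − 161 = 1666.9318 kcal/day.
TEE = BMR × activity factor = 1666.9318 × 1.3 = 2167.0114 kcal/day.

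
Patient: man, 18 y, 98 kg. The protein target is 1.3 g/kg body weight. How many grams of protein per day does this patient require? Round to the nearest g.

Protein = 1.3 g/kg × 98 kg = 127.4 g/day.

127 g/day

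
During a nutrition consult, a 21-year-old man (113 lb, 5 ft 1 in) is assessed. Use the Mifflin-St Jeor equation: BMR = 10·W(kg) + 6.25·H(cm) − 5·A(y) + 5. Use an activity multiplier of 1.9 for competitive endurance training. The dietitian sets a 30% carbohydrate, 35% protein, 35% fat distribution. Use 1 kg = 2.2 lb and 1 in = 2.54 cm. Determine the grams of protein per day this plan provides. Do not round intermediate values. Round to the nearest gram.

230 g/day

Convert to metric: weight = 113 ÷ 2.2 = 51.3636 kg; height = (5×12 + 1) × 2.54 = 61 × 2.54 = 154.94 cm.
Mifflin-St Jeor (male): BMR = 10(51.3636) + 6.25(154.94) − 5(21) + 5 = 513.6364 + 968.375 − 105 + 5 = 1382.0114 kcal/day.
TEE = 1382.0114 × 1.9 = 2625.8216 kcal/day.
Protein energy = 35% × 2625.8216 = 919.0376 kcal.
Protein = 919.0376 ÷ 4 kcal/g = 229.7594 g.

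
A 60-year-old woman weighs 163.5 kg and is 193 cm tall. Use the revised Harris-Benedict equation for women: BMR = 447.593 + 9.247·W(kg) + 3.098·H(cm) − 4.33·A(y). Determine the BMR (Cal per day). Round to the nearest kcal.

2298 Cal per day

Harris-Benedict: BMR = 447.593 + 9.247(163.5) + 3.098(193) − 4.33(60) = 2297.5915 kcal/day.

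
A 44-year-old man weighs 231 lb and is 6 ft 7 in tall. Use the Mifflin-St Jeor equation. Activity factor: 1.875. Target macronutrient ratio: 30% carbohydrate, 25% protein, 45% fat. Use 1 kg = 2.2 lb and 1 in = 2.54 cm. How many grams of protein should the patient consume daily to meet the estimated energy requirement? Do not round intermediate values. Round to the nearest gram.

245 g/day

Convert to metric: weight = 231 ÷ 2.2 = 105 kg; height = (6×12 + 7) × 2.54 = 79 × 2.54 = 200.66 cm.
Mifflin-St Jeor (male): BMR = 10(105) + 6.25(200.66) − 5(44) + 5 = 1050 + 1254.125 − 220 + 5 = 2089.125 kcal/day.
TEE = 2089.125 × 1.875 = 3917.1094 kcal/day.
Protein energy = 25% × 3917.1094 = 979.2773 kcal.
Protein = 979.2773 ÷ 4 kcal/g = 244.8193 g.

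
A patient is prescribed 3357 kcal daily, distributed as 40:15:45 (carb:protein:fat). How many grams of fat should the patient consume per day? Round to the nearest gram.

168 g/day

Fat energy = 45% × 3357 = 1510.65 kcal.
At 9 kcal/g: 1510.65 ÷ 9 = 167.85 g.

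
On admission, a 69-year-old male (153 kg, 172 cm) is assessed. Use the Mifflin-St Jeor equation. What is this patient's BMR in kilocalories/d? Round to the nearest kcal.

2265 kilocalories/d

Mifflin-St Jeor (male): BMR = 10(153) + 6.25(172) − 5(69) + 5 = 1530 + 1075 − 345 + 5 = 2265 kcal/day.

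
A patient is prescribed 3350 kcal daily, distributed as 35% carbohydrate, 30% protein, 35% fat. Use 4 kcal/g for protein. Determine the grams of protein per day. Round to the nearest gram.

Protein energy = 30% × 3350 = 1005 kcal.
At 4 kcal/g: 1005 ÷ 4 = 251.25 g.

251 g/day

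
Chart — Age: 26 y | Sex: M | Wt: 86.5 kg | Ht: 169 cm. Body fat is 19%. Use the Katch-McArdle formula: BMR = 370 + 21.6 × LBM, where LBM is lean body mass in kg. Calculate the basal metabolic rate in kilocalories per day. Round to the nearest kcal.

1883 kilocalories per day

LBM = 86.5 × (1 − 0.19) = 70.065 kg. Katch-McArdle: BMR = 370 + 21.6 × 70.065 = 1883.404 kcal/day.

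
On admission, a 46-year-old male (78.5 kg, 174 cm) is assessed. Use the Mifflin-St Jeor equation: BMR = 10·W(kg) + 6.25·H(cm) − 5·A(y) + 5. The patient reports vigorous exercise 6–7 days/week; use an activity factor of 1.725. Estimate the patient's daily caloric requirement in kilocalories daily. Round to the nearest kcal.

2842 kilocalories daily

Mifflin-St Jeor (male): BMR = 10(78.5) + 6.25(174) − 5(46) + 5 = 785 + 1087.5 − 230 + 5 = 1647.5 kcal/day.
TEE = BMR × activity factor = 1647.5 × 1.725 = 2841.9375 kcal/day.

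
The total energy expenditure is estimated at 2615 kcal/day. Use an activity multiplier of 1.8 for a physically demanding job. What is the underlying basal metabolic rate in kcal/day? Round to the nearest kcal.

BMR = TEE ÷ activity factor = 2615 ÷ 1.8 = 1452.7778 kcal/day.

1453 kcal/day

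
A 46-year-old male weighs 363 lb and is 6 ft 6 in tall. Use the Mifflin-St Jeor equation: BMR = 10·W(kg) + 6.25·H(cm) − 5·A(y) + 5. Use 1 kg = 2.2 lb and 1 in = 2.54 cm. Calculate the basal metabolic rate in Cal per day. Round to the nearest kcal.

Convert to metric: weight = 363 ÷ 2.2 = 165 kg; height = (6×12 + 6) × 2.54 = 78 × 2.54 = 198.12 cm.
Mifflin-St Jeor (male): BMR = 10(165) + 6.25(198.12) − 5(46) + 5 = 1650 + 1238.25 − 230 + 5 = 2663.25 kcal/day.

2663 Cal per day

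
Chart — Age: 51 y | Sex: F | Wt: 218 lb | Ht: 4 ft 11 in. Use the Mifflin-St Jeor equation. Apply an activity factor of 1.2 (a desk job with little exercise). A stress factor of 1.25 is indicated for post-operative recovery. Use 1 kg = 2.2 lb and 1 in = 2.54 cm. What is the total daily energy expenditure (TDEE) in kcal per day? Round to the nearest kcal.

2267 kcal per day

Convert to metric: weight = 218 ÷ 2.2 = 99.0909 kg; height = (4×12 + 11) × 2.54 = 59 × 2.54 = 149.86 cm.
Mifflin-St Jeor (female): BMR = 10(99.0909) + 6.25(149.86) − 5(51) − 161 = 990.9091 + 936.625 − 255 − 161 = 1511.5341 kcal/day.
TEE = BMR × activity factor = 1511.5341 × 1.2 = 1813.8409 kcal/day.
Apply stress factor: 1813.8409 × 1.25 = 2267.3011 kcal/day.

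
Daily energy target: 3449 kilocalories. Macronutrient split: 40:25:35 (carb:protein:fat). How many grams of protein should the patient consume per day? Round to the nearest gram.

Protein energy = 25% × 3449 = 862.25 kcal.
At 4 kcal/g: 862.25 ÷ 4 = 215.5625 g.

216 g/day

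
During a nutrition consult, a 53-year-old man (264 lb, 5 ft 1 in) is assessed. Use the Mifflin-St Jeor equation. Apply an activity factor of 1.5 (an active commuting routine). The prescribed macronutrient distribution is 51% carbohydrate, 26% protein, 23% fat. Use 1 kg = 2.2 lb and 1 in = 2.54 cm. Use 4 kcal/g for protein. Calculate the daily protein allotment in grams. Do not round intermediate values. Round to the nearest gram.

Convert to metric: weight = 264 ÷ 2.2 = 120 kg; height = (5×12 + 1) × 2.54 = 61 × 2.54 = 154.94 cm.
Mifflin-St Jeor (male): BMR = 10(120) + 6.25(154.94) − 5(53) + 5 = 1200 + 968.375 − 265 + 5 = 1908.375 kcal/day.
TEE = 1908.375 × 1.5 = 2862.5625 kcal/day.
Protein energy = 26% × 2862.5625 = 744.2663 kcal.
Protein = 744.2663 ÷ 4 kcal/g = 186.0666 g.

186 g/day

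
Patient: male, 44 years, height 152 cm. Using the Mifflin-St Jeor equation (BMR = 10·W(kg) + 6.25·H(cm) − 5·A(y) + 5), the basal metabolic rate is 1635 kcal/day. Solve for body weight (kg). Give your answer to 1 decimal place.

1635 = 10·W + 6.25(152) − 5(44) + 5
10·W = 1635 − 735 = 900, so W = 90 kg.

90.0 kg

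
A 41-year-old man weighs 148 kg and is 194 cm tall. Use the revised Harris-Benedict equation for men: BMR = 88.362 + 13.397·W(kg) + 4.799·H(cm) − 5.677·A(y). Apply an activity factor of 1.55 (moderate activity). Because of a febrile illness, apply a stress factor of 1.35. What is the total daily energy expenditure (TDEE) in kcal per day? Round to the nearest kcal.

5795 kcal per day

Harris-Benedict: BMR = 88.362 + 13.397(148) + 4.799(194) − 5.677(41) = 2769.367 kcal/day.
TEE = BMR × activity factor = 2769.367 × 1.55 = 4292.5189 kcal/day.
Apply stress factor: 4292.5189 × 1.35 = 5794.9004 kcal/day.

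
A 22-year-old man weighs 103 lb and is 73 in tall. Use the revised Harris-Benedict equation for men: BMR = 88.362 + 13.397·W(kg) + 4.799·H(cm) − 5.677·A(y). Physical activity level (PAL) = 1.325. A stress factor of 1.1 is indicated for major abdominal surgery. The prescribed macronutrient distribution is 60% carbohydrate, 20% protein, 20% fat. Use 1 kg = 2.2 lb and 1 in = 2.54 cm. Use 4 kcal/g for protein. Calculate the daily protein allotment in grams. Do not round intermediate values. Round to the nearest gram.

Convert to metric: weight = 103 ÷ 2.2 = 46.8182 kg; height = 73 × 2.54 = 185.42 cm.
Harris-Benedict: BMR = 88.362 + 13.397(46.8182) + 4.799(185.42) − 5.677(22) = 1480.5218 kcal/day.
TEE = 1480.5218 × 1.325 = 1961.6913 kcal/day.
With stress factor 1.1: 1961.6913 × 1.1 = 2157.8605 kcal/day.
Protein energy = 20% × 2157.8605 = 431.5721 kcal.
Protein = 431.5721 ÷ 4 kcal/g = 107.893 g.

108 g/day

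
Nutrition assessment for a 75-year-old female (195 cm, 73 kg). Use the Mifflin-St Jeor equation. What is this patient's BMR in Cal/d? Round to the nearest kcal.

Mifflin-St Jeor (female): BMR = 10(73) + 6.25(195) − 5(75) − 161 = 730 + 1218.75 − 375 − 161 = 1412.75 kcal/day.

1413 Cal/d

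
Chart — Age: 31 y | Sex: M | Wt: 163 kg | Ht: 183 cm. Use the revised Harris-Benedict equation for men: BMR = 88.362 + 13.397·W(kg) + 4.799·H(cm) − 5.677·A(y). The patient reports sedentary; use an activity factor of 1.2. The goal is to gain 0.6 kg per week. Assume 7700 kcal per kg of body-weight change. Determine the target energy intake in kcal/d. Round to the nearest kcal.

Harris-Benedict: BMR = 88.362 + 13.397(163) + 4.799(183) − 5.677(31) = 2974.303 kcal/day.
TEE = 2974.303 × 1.2 = 3569.1636 kcal/day.
Required daily surplus = 0.6 × 7700 ÷ 7 = 660 kcal/day.
Target intake = 3569.1636 + 660 = 4229.1636 kcal/day.

4229 kcal/d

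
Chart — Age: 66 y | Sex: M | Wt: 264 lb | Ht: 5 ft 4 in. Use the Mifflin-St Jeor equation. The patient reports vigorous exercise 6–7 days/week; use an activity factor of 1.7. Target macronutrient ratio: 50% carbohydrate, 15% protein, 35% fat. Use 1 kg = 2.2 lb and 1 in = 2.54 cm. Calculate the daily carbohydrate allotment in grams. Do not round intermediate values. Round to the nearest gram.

Convert to metric: weight = 264 ÷ 2.2 = 120 kg; height = (5×12 + 4) × 2.54 = 64 × 2.54 = 162.56 cm.
Mifflin-St Jeor (male): BMR = 10(120) + 6.25(162.56) − 5(66) + 5 = 1200 + 1016 − 330 + 5 = 1891 kcal/day.
TEE = 1891 × 1.7 = 3214.7 kcal/day.
Carbohydrate energy = 50% × 3214.7 = 1607.35 kcal.
Carbohydrate = 1607.35 ÷ 4 kcal/g = 401.8375 g.

402 g/day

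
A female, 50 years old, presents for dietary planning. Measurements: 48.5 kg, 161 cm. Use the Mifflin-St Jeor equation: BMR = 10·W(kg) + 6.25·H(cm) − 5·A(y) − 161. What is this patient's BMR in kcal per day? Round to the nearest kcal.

Mifflin-St Jeor (female): BMR = 10(48.5) + 6.25(161) − 5(50) − 161 = 485 + 1006.25 − 250 − 161 = 1080.25 kcal/day.

1080 kcal per day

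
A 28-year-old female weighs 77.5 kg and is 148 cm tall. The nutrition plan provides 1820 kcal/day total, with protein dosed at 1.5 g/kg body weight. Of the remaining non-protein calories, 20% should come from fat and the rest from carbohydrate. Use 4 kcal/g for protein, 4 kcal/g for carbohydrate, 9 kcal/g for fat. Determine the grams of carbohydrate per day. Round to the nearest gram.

Protein = 1.5 × 77.5 = 116.25 g → 116.25 × 4 = 465 kcal.
Non-protein calories = 1820 − 465 = 1355 kcal.
Fat: 20% × 1355 = 271 kcal; carbohydrate: 1084 kcal.
Carbohydrate: 1084 kcal ÷ 4 kcal/g = 271 g.

271 g/day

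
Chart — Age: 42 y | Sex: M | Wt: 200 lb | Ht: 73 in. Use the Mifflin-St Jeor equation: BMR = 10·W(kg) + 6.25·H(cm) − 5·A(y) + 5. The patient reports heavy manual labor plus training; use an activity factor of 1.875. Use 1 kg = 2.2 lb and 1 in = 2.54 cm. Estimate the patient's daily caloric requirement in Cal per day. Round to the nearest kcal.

3493 Cal per day

Convert to metric: weight = 200 ÷ 2.2 = 90.9091 kg; height = 73 × 2.54 = 185.42 cm.
Mifflin-St Jeor (male): BMR = 10(90.9091) + 6.25(185.42) − 5(42) + 5 = 909.0909 + 1158.875 − 210 + 5 = 1862.9659 kcal/day.
TEE = BMR × activity factor = 1862.9659 × 1.875 = 3493.0611 kcal/day.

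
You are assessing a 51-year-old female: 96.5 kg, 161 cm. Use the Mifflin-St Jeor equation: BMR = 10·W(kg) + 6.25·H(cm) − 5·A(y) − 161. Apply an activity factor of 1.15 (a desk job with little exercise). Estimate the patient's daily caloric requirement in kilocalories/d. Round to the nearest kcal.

Mifflin-St Jeor (female): BMR = 10(96.5) + 6.25(161) − 5(51) − 161 = 965 + 1006.25 − 255 − 161 = 1555.25 kcal/day.
TEE = BMR × activity factor = 1555.25 × 1.15 = 1788.5375 kcal/day.

1789 kilocalories/d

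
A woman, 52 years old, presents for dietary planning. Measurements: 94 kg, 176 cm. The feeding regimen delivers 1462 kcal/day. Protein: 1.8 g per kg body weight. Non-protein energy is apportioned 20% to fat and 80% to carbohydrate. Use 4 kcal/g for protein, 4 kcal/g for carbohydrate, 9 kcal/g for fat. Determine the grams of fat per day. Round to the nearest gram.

17 g/day

Protein = 1.8 × 94 = 169.2 g → 169.2 × 4 = 676.8 kcal.
Non-protein calories = 1462 − 676.8 = 785.2 kcal.
Fat: 20% × 785.2 = 157.04 kcal; carbohydrate: 628.16 kcal.
Fat: 157.04 kcal ÷ 9 kcal/g = 17.4489 g.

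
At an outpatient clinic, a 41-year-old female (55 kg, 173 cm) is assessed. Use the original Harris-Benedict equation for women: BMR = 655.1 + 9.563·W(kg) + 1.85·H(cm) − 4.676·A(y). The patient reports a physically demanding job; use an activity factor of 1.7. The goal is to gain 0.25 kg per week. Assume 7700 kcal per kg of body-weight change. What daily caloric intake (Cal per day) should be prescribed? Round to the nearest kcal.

Harris-Benedict: BMR = 655.1 + 9.563(55) + 1.85(173) − 4.676(41) = 1309.399 kcal/day.
TEE = 1309.399 × 1.7 = 2225.9783 kcal/day.
Required daily surplus = 0.25 × 7700 ÷ 7 = 275 kcal/day.
Target intake = 2225.9783 + 275 = 2500.9783 kcal/day.

2501 Cal per day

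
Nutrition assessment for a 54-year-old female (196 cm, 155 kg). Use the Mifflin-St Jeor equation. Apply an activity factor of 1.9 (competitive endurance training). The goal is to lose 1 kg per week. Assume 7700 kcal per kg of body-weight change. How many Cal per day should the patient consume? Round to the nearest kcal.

3354 Cal per day

Mifflin-St Jeor (female): BMR = 10(155) + 6.25(196) − 5(54) − 161 = 1550 + 1225 − 270 − 161 = 2344 kcal/day.
TEE = 2344 × 1.9 = 4453.6 kcal/day.
Required daily deficit = 1 × 7700 ÷ 7 = 1100 kcal/day.
Target intake = 4453.6 − 1100 = 3353.6 kcal/day.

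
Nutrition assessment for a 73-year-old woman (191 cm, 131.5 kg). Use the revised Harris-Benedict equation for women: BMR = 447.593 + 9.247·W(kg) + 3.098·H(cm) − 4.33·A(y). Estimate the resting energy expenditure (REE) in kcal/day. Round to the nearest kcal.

Harris-Benedict: BMR = 447.593 + 9.247(131.5) + 3.098(191) − 4.33(73) = 1939.2015 kcal/day.

1939 kcal/day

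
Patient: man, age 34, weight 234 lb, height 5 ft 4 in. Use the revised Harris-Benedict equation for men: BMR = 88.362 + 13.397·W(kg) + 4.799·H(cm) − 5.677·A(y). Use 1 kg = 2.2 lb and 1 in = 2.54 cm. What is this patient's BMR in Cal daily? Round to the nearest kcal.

Convert to metric: weight = 234 ÷ 2.2 = 106.3636 kg; height = (5×12 + 4) × 2.54 = 64 × 2.54 = 162.56 cm.
Harris-Benedict: BMR = 88.362 + 13.397(106.3636) + 4.799(162.56) − 5.677(34) = 2100.4231 kcal/day.

2100 Cal daily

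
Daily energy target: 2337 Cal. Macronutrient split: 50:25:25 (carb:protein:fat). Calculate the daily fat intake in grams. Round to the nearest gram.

Fat energy = 25% × 2337 = 584.25 kcal.
At 9 kcal/g: 584.25 ÷ 9 = 64.9167 g.

65 g/day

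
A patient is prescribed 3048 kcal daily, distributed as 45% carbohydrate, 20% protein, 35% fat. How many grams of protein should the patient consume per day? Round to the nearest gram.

Protein energy = 20% × 3048 = 609.6 kcal.
At 4 kcal/g: 609.6 ÷ 4 = 152.4 g.

152 g/day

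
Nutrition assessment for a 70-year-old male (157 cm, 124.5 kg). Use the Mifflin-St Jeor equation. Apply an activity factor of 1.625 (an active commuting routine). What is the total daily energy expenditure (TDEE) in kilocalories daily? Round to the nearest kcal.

3057 kilocalories daily

Mifflin-St Jeor (male): BMR = 10(124.5) + 6.25(157) − 5(70) + 5 = 1245 + 981.25 − 350 + 5 = 1881.25 kcal/day.
TEE = BMR × activity factor = 1881.25 × 1.625 = 3057.0313 kcal/day.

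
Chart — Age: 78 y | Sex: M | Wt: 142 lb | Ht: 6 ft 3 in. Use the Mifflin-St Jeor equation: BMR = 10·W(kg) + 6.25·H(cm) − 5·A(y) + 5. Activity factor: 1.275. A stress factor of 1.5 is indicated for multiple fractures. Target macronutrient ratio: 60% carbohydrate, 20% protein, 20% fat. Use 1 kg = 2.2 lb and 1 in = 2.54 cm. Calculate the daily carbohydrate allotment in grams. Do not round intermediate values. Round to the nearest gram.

416 g/day

Convert to metric: weight = 142 ÷ 2.2 = 64.5455 kg; height = (6×12 + 3) × 2.54 = 75 × 2.54 = 190.5 cm.
Mifflin-St Jeor (male): BMR = 10(64.5455) + 6.25(190.5) − 5(78) + 5 = 645.4545 + 1190.625 − 390 + 5 = 1451.0795 kcal/day.
TEE = 1451.0795 × 1.275 = 1850.1264 kcal/day.
With stress factor 1.5: 1850.1264 × 1.5 = 2775.1896 kcal/day.
Carbohydrate energy = 60% × 2775.1896 = 1665.1138 kcal.
Carbohydrate = 1665.1138 ÷ 4 kcal/g = 416.2784 g.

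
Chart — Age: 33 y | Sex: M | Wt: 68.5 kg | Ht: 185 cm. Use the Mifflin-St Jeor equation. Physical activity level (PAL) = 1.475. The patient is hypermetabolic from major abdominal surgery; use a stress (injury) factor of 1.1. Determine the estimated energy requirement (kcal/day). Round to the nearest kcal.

2728 kcal/day

Mifflin-St Jeor (male): BMR = 10(68.5) + 6.25(185) − 5(33) + 5 = 685 + 1156.25 − 165 + 5 = 1681.25 kcal/day.
TEE = BMR × activity factor = 1681.25 × 1.475 = 2479.8438 kcal/day.
Apply stress factor: 2479.8438 × 1.1 = 2727.8281 kcal/day.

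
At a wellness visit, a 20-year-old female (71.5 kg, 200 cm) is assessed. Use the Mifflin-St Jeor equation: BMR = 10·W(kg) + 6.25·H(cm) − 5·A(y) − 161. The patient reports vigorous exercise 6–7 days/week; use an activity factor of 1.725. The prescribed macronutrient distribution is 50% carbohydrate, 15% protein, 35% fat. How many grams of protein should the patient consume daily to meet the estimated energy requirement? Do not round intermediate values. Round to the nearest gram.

Mifflin-St Jeor (female): BMR = 10(71.5) + 6.25(200) − 5(20) − 161 = 715 + 1250 − 100 − 161 = 1704 kcal/day.
TEE = 1704 × 1.725 = 2939.4 kcal/day.
Protein energy = 15% × 2939.4 = 440.91 kcal.
Protein = 440.91 ÷ 4 kcal/g = 110.2275 g.

110 g/day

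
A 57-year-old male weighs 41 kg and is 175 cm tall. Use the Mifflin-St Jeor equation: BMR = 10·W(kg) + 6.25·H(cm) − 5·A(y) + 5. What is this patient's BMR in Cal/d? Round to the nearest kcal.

Mifflin-St Jeor (male): BMR = 10(41) + 6.25(175) − 5(57) + 5 = 410 + 1093.75 − 285 + 5 = 1223.75 kcal/day.

1224 Cal/d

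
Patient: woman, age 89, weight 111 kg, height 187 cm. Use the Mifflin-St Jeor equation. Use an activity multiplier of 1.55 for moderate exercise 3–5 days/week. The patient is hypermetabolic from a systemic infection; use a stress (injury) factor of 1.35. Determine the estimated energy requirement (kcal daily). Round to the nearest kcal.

3500 kcal daily

Mifflin-St Jeor (female): BMR = 10(111) + 6.25(187) − 5(89) − 161 = 1110 + 1168.75 − 445 − 161 = 1672.75 kcal/day.
TEE = BMR × activity factor = 1672.75 × 1.55 = 2592.7625 kcal/day.
Apply stress factor: 2592.7625 × 1.35 = 3500.2294 kcal/day.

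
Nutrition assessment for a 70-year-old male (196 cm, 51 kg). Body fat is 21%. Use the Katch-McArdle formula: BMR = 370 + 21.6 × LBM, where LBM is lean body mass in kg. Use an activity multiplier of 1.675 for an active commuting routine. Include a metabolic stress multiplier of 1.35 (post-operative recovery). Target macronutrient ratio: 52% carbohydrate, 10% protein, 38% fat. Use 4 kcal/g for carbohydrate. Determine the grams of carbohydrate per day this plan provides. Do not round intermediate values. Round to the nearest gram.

LBM = 51 × (1 − 0.21) = 40.29 kg. Katch-McArdle: BMR = 370 + 21.6 × 40.29 = 1240.264 kcal/day.
TEE = 1240.264 × 1.675 = 2077.4422 kcal/day.
With stress factor 1.35: 2077.4422 × 1.35 = 2804.547 kcal/day.
Carbohydrate energy = 52% × 2804.547 = 1458.3644 kcal.
Carbohydrate = 1458.3644 ÷ 4 kcal/g = 364.5911 g.

365 g/day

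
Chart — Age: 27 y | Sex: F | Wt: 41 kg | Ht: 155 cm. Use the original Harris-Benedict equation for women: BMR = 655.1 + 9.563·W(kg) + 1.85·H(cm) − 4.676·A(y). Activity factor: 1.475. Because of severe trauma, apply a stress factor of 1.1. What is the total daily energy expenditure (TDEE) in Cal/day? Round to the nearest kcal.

1959 Cal/day

Harris-Benedict: BMR = 655.1 + 9.563(41) + 1.85(155) − 4.676(27) = 1207.681 kcal/day.
TEE = BMR × activity factor = 1207.681 × 1.475 = 1781.3295 kcal/day.
Apply stress factor: 1781.3295 × 1.1 = 1959.4624 kcal/day.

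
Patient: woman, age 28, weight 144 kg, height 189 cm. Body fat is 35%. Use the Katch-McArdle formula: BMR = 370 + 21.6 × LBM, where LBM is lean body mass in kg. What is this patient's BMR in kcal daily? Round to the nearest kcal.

2392 kcal daily

LBM = 144 × (1 − 0.35) = 93.6 kg. Katch-McArdle: BMR = 370 + 21.6 × 93.6 = 2391.76 kcal/day.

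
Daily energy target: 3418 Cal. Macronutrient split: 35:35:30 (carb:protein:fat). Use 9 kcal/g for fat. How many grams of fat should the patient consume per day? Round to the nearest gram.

Fat energy = 30% × 3418 = 1025.4 kcal.
At 9 kcal/g: 1025.4 ÷ 9 = 113.9333 g.

114 g/day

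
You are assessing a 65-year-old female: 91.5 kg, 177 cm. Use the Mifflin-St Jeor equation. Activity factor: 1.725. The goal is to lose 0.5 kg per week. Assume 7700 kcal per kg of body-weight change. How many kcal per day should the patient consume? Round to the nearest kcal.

2098 kcal per day

Mifflin-St Jeor (female): BMR = 10(91.5) + 6.25(177) − 5(65) − 161 = 915 + 1106.25 − 325 − 161 = 1535.25 kcal/day.
TEE = 1535.25 × 1.725 = 2648.3063 kcal/day.
Required daily deficit = 0.5 × 7700 ÷ 7 = 550 kcal/day.
Target intake = 2648.3063 − 550 = 2098.3063 kcal/day.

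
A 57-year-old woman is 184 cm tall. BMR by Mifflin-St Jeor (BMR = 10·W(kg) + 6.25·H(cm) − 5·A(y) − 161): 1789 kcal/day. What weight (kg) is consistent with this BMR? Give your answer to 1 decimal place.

108.5 kg

1789 = 10·W + 6.25(184) − 5(57) − 161
10·W = 1789 − 704 = 1085, so W = 108.5 kg.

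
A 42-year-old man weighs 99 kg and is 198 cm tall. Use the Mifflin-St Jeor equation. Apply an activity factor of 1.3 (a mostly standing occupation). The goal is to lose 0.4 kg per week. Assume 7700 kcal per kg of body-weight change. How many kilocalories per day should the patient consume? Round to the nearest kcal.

2189 kilocalories per day

Mifflin-St Jeor (male): BMR = 10(99) + 6.25(198) − 5(42) + 5 = 990 + 1237.5 − 210 + 5 = 2022.5 kcal/day.
TEE = 2022.5 × 1.3 = 2629.25 kcal/day.
Required daily deficit = 0.4 × 7700 ÷ 7 = 440 kcal/day.
Target intake = 2629.25 − 440 = 2189.25 kcal/day.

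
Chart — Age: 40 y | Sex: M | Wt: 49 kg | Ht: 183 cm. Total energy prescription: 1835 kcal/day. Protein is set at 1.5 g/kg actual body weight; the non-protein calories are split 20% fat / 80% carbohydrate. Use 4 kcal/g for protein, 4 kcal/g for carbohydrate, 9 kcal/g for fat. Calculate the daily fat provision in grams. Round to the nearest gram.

Protein = 1.5 × 49 = 73.5 g → 73.5 × 4 = 294 kcal.
Non-protein calories = 1835 − 294 = 1541 kcal.
Fat: 20% × 1541 = 308.2 kcal; carbohydrate: 1232.8 kcal.
Fat: 308.2 kcal ÷ 9 kcal/g = 34.2444 g.

34 g/day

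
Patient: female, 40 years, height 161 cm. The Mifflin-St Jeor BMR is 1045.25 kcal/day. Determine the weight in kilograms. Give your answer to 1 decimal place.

40.0 kg

1045.25 = 10·W + 6.25(161) − 5(40) − 161
10·W = 1045.25 − 645.25 = 400, so W = 40 kg.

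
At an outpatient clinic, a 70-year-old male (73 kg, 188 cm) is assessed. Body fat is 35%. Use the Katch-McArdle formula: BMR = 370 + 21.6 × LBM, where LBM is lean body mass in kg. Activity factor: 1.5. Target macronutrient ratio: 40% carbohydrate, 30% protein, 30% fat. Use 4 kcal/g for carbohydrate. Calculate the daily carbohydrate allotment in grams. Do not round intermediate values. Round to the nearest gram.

LBM = 73 × (1 − 0.35) = 47.45 kg. Katch-McArdle: BMR = 370 + 21.6 × 47.45 = 1394.92 kcal/day.
TEE = 1394.92 × 1.5 = 2092.38 kcal/day.
Carbohydrate energy = 40% × 2092.38 = 836.952 kcal.
Carbohydrate = 836.952 ÷ 4 kcal/g = 209.238 g.

209 g/day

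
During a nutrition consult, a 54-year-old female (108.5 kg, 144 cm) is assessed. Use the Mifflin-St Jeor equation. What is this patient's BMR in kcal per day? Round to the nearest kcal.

1554 kcal per day

Mifflin-St Jeor (female): BMR = 10(108.5) + 6.25(144) − 5(54) − 161 = 1085 + 900 − 270 − 161 = 1554 kcal/day.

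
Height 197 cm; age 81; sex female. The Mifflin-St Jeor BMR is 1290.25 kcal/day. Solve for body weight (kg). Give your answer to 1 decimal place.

62.5 kg

1290.25 = 10·W + 6.25(197) − 5(81) − 161
10·W = 1290.25 − 665.25 = 625, so W = 62.5 kg.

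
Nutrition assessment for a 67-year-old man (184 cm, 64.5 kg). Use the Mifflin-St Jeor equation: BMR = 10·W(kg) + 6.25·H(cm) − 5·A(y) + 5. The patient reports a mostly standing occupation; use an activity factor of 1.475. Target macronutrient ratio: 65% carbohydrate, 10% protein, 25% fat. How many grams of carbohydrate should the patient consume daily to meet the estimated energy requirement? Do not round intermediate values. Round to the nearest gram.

Mifflin-St Jeor (male): BMR = 10(64.5) + 6.25(184) − 5(67) + 5 = 645 + 1150 − 335 + 5 = 1465 kcal/day.
TEE = 1465 × 1.475 = 2160.875 kcal/day.
Carbohydrate energy = 65% × 2160.875 = 1404.5688 kcal.
Carbohydrate = 1404.5688 ÷ 4 kcal/g = 351.1422 g.

351 g/day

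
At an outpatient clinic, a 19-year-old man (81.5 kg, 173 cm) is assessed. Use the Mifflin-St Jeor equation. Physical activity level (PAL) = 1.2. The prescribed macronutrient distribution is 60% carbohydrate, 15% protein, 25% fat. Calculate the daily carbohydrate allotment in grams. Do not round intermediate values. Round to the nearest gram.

325 g/day

Mifflin-St Jeor (male): BMR = 10(81.5) + 6.25(173) − 5(19) + 5 = 815 + 1081.25 − 95 + 5 = 1806.25 kcal/day.
TEE = 1806.25 × 1.2 = 2167.5 kcal/day.
Carbohydrate energy = 60% × 2167.5 = 1300.5 kcal.
Carbohydrate = 1300.5 ÷ 4 kcal/g = 325.125 g.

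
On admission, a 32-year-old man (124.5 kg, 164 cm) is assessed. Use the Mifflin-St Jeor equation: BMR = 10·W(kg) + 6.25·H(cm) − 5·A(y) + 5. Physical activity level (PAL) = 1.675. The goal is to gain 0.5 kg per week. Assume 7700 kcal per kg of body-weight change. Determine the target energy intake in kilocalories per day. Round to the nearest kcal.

4093 kilocalories per day

Mifflin-St Jeor (male): BMR = 10(124.5) + 6.25(164) − 5(32) + 5 = 1245 + 1025 − 160 + 5 = 2115 kcal/day.
TEE = 2115 × 1.675 = 3542.625 kcal/day.
Required daily surplus = 0.5 × 7700 ÷ 7 = 550 kcal/day.
Target intake = 3542.625 + 550 = 4092.625 kcal/day.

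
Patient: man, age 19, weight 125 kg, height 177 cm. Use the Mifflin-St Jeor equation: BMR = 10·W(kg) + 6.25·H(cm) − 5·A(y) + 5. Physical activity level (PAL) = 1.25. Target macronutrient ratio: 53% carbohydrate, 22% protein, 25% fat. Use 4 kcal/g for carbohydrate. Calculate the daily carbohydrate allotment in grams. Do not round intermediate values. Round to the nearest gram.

Mifflin-St Jeor (male): BMR = 10(125) + 6.25(177) − 5(19) + 5 = 1250 + 1106.25 − 95 + 5 = 2266.25 kcal/day.
TEE = 2266.25 × 1.25 = 2832.8125 kcal/day.
Carbohydrate energy = 53% × 2832.8125 = 1501.3906 kcal.
Carbohydrate = 1501.3906 ÷ 4 kcal/g = 375.3477 g.

375 g/day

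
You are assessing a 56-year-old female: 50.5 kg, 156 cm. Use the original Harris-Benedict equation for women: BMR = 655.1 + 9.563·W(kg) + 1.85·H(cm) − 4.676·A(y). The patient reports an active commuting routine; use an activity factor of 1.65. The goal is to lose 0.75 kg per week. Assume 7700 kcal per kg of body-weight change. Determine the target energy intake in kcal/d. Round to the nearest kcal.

1097 kcal/d

Harris-Benedict: BMR = 655.1 + 9.563(50.5) + 1.85(156) − 4.676(56) = 1164.7755 kcal/day.
TEE = 1164.7755 × 1.65 = 1921.8796 kcal/day.
Required daily deficit = 0.75 × 7700 ÷ 7 = 825 kcal/day.
Target intake = 1921.8796 − 825 = 1096.8796 kcal/day.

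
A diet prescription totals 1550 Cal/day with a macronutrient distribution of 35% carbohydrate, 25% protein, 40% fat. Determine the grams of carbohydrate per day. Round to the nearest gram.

Carbohydrate energy = 35% × 1550 = 542.5 kcal.
At 4 kcal/g: 542.5 ÷ 4 = 135.625 g.

136 g/day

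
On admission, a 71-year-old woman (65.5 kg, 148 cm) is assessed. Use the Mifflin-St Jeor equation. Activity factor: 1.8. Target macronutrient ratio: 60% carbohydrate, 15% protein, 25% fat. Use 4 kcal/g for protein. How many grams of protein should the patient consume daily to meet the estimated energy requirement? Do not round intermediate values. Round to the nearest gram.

Mifflin-St Jeor (female): BMR = 10(65.5) + 6.25(148) − 5(71) − 161 = 655 + 925 − 355 − 161 = 1064 kcal/day.
TEE = 1064 × 1.8 = 1915.2 kcal/day.
Protein energy = 15% × 1915.2 = 287.28 kcal.
Protein = 287.28 ÷ 4 kcal/g = 71.82 g.

72 g/day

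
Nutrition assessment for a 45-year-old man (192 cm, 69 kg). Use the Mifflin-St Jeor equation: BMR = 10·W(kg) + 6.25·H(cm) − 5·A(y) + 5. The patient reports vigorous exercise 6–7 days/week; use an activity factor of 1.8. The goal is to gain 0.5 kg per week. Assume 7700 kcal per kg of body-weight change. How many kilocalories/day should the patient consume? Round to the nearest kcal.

3556 kilocalories/day

Mifflin-St Jeor (male): BMR = 10(69) + 6.25(192) − 5(45) + 5 = 690 + 1200 − 225 + 5 = 1670 kcal/day.
TEE = 1670 × 1.8 = 3006 kcal/day.
Required daily surplus = 0.5 × 7700 ÷ 7 = 550 kcal/day.
Target intake = 3006 + 550 = 3556 kcal/day.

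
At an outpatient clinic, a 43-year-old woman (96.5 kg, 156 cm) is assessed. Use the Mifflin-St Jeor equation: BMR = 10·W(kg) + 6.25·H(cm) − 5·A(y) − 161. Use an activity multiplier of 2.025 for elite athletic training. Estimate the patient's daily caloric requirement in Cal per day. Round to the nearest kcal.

Mifflin-St Jeor (female): BMR = 10(96.5) + 6.25(156) − 5(43) − 161 = 965 + 975 − 215 − 161 = 1564 kcal/day.
TEE = BMR × activity factor = 1564 × 2.025 = 3167.1 kcal/day.

3167 Cal per day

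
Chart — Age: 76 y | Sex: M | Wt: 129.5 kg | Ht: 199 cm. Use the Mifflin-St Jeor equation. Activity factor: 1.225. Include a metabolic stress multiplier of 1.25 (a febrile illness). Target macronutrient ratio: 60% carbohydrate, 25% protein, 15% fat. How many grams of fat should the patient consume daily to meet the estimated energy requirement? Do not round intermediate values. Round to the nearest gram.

Mifflin-St Jeor (male): BMR = 10(129.5) + 6.25(199) − 5(76) + 5 = 1295 + 1243.75 − 380 + 5 = 2163.75 kcal/day.
TEE = 2163.75 × 1.225 = 2650.5938 kcal/day.
With stress factor 1.25: 2650.5938 × 1.25 = 3313.2422 kcal/day.
Fat energy = 15% × 3313.2422 = 496.9863 kcal.
Fat = 496.9863 ÷ 9 kcal/g = 55.2207 g.

55 g/day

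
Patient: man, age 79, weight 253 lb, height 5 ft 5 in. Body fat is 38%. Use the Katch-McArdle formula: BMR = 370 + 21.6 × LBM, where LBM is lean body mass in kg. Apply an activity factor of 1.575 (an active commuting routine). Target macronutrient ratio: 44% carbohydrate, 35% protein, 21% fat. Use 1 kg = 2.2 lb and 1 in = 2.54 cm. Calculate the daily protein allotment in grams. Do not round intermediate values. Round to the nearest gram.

Convert to metric: weight = 253 ÷ 2.2 = 115 kg; height = (5×12 + 5) × 2.54 = 65 × 2.54 = 165.1 cm.
LBM = 115 × (1 − 0.38) = 71.3 kg. Katch-McArdle: BMR = 370 + 21.6 × 71.3 = 1910.08 kcal/day.
TEE = 1910.08 × 1.575 = 3008.376 kcal/day.
Protein energy = 35% × 3008.376 = 1052.9316 kcal.
Protein = 1052.9316 ÷ 4 kcal/g = 263.2329 g.

263 g/day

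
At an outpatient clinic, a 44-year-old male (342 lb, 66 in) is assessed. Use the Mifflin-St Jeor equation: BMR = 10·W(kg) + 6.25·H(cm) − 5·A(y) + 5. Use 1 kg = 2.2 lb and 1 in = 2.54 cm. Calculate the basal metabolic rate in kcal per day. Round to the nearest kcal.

Convert to metric: weight = 342 ÷ 2.2 = 155.4545 kg; height = 66 × 2.54 = 167.64 cm.
Mifflin-St Jeor (male): BMR = 10(155.4545) + 6.25(167.64) − 5(44) + 5 = 1554.5455 + 1047.75 − 220 + 5 = 2387.2955 kcal/day.

2387 kcal per day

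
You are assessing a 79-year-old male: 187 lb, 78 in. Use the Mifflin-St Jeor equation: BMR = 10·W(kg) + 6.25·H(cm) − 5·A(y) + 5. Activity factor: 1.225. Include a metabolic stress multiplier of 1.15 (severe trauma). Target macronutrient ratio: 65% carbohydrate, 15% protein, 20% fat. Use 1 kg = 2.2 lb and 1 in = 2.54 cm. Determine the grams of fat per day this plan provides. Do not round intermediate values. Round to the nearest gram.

53 g/day

Convert to metric: weight = 187 ÷ 2.2 = 85 kg; height = 78 × 2.54 = 198.12 cm.
Mifflin-St Jeor (male): BMR = 10(85) + 6.25(198.12) − 5(79) + 5 = 850 + 1238.25 − 395 + 5 = 1698.25 kcal/day.
TEE = 1698.25 × 1.225 = 2080.3563 kcal/day.
With stress factor 1.15: 2080.3563 × 1.15 = 2392.4097 kcal/day.
Fat energy = 20% × 2392.4097 = 478.4819 kcal.
Fat = 478.4819 ÷ 9 kcal/g = 53.1647 g.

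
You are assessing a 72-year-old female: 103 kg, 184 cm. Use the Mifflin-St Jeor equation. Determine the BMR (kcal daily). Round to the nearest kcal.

Mifflin-St Jeor (female): BMR = 10(103) + 6.25(184) − 5(72) − 161 = 1030 + 1150 − 360 − 161 = 1659 kcal/day.

1659 kcal daily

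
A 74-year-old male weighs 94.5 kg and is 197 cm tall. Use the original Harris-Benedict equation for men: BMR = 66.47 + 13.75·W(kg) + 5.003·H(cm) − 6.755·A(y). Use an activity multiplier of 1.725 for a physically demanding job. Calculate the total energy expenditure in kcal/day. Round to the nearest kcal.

3194 kcal/day

Harris-Benedict: BMR = 66.47 + 13.75(94.5) + 5.003(197) − 6.755(74) = 1851.566 kcal/day.
TEE = BMR × activity factor = 1851.566 × 1.725 = 3193.9514 kcal/day.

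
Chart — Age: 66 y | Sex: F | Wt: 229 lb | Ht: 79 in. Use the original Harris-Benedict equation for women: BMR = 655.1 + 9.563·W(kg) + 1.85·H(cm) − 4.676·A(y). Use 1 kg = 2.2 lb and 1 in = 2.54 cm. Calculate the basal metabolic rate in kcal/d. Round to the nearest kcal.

Convert to metric: weight = 229 ÷ 2.2 = 104.0909 kg; height = 79 × 2.54 = 200.66 cm.
Harris-Benedict: BMR = 655.1 + 9.563(104.0909) + 1.85(200.66) − 4.676(66) = 1713.1264 kcal/day.

1713 kcal/d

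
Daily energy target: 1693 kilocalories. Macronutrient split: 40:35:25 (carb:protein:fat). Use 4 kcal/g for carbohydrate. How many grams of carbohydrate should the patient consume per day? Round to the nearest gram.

169 g/day

Carbohydrate energy = 40% × 1693 = 677.2 kcal.
At 4 kcal/g: 677.2 ÷ 4 = 169.3 g.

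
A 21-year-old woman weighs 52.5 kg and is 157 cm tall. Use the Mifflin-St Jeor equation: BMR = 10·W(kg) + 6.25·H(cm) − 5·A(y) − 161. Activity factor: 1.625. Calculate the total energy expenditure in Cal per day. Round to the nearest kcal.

2015 Cal per day

Mifflin-St Jeor (female): BMR = 10(52.5) + 6.25(157) − 5(21) − 161 = 525 + 981.25 − 105 − 161 = 1240.25 kcal/day.
TEE = BMR × activity factor = 1240.25 × 1.625 = 2015.4063 kcal/day.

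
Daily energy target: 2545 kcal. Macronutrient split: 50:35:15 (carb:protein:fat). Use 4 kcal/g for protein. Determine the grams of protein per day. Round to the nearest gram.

223 g/day

Protein energy = 35% × 2545 = 890.75 kcal.
At 4 kcal/g: 890.75 ÷ 4 = 222.6875 g.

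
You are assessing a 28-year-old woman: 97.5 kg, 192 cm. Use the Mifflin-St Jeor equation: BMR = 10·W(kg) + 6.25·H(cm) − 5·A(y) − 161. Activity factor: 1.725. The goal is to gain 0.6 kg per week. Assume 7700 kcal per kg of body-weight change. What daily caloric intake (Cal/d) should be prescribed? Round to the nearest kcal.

3893 Cal/d

Mifflin-St Jeor (female): BMR = 10(97.5) + 6.25(192) − 5(28) − 161 = 975 + 1200 − 140 − 161 = 1874 kcal/day.
TEE = 1874 × 1.725 = 3232.65 kcal/day.
Required daily surplus = 0.6 × 7700 ÷ 7 = 660 kcal/day.
Target intake = 3232.65 + 660 = 3892.65 kcal/day.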